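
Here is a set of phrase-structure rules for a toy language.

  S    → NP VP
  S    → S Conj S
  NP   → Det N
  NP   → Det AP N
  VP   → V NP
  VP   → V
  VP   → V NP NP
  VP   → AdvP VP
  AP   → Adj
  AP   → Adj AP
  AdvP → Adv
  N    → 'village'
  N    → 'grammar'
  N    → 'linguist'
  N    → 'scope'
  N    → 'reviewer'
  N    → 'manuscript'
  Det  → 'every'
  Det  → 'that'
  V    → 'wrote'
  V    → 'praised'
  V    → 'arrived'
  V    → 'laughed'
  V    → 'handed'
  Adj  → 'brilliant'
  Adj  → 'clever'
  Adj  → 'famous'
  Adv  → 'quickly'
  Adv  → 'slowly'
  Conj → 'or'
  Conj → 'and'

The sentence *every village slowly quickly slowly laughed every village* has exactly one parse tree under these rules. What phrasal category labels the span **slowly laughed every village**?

VP

S
  NP
    Det: every
    N: village
  VP
    AdvP
      Adv: slowly
    VP
      AdvP
        Adv: quickly
      VP
        AdvP
          Adv: slowly
        VP
          V: laughed
          NP
            Det: every
            N: village
The span 'slowly laughed every village' is the VP node built by VP → AdvP VP.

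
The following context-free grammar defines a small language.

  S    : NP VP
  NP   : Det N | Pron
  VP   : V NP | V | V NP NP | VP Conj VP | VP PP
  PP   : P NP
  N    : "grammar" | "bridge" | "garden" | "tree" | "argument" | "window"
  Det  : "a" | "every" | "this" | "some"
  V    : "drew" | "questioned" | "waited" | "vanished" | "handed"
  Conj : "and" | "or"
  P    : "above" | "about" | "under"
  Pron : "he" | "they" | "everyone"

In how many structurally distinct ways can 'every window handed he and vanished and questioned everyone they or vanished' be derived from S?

Two of the 5 distinct bracketings:
[S [NP [Det every] [N window]] [VP [VP [V handed] [NP [Pron he]]] [Conj and] [VP [VP [V vanished]] [Conj and] [VP [VP [V questioned] [NP [Pron everyone]] [NP [Pron they]]] [Conj or] [VP [V vanished]]]]]]
[S [NP [Det every] [N window]] [VP [VP [V handed] [NP [Pron he]]] [Conj and] [VP [VP [VP [V vanished]] [Conj and] [VP [V questioned] [NP [Pron everyone]] [NP [Pron they]]]] [Conj or] [VP [V vanished]]]]]
The trees differ in how a recursive rule is bracketed over the same span.

5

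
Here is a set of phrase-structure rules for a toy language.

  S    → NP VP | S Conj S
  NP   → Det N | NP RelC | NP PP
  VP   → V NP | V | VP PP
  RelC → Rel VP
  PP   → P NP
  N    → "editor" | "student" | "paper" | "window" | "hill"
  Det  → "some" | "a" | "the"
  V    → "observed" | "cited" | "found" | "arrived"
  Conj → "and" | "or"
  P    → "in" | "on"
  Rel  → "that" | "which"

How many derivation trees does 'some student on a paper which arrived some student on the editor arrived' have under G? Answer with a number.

7

Two of the 7 distinct bracketings:
[S [NP [NP [NP [Det some] [N student]] [PP [P on] [NP [Det a] [N paper]]]] [RelC [Rel which] [VP [V arrived] [NP [NP [Det some] [N student]] [PP [P on] [NP [Det the] [N editor]]]]]]] [VP [V arrived]]]
[S [NP [NP [NP [Det some] [N student]] [PP [P on] [NP [Det a] [N paper]]]] [RelC [Rel which] [VP [VP [V arrived] [NP [Det some] [N student]]] [PP [P on] [NP [Det the] [N editor]]]]]] [VP [V arrived]]]
The difference turns on whether VP → VP PP is used at the relevant span, versus an alternative expansion of VP.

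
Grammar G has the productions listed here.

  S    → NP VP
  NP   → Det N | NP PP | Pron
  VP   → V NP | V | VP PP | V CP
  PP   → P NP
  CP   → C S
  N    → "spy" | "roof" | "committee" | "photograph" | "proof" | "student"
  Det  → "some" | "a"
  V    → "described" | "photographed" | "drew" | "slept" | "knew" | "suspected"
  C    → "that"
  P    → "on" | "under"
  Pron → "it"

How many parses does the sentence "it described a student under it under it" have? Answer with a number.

5

Two of the 5 distinct bracketings:
[S [NP [Pron it]] [VP [V described] [NP [NP [Det a] [N student]] [PP [P under] [NP [NP [Pron it]] [PP [P under] [NP [Pron it]]]]]]]]
[S [NP [Pron it]] [VP [V described] [NP [NP [NP [Det a] [N student]] [PP [P under] [NP [Pron it]]]] [PP [P under] [NP [Pron it]]]]]]
The trees differ in how a recursive rule is bracketed over the same span.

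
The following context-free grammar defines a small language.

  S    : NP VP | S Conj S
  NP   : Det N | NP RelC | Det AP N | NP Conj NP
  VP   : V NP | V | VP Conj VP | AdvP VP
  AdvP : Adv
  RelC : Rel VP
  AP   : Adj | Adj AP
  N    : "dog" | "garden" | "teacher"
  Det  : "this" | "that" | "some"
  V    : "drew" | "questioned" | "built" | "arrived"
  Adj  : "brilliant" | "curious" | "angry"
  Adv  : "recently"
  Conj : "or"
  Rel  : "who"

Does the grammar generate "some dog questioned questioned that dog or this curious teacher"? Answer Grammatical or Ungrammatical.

Ungrammatical

For S → NP VP, the only prefix that parses as NP is 'some dog', but the remainder 'questioned questioned that dog or this curious teacher' is not a VP under these rules. The alternative S rule S → S Conj S likewise has no satisfying split.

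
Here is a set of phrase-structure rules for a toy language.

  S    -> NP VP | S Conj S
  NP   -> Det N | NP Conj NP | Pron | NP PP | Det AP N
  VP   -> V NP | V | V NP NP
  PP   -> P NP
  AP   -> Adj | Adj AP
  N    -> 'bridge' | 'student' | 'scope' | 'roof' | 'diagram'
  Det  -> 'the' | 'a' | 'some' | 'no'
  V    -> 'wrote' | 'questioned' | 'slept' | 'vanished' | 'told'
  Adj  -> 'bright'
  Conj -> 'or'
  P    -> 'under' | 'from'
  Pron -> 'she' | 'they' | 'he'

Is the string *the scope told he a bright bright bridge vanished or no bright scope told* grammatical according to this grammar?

Ungrammatical

For S → NP VP, the only prefix that parses as NP is 'the scope', but the remainder 'told he a bright bright bridge vanished or no bright scope told' is not a VP under these rules. The alternative S rule S → S Conj S likewise has no satisfying split.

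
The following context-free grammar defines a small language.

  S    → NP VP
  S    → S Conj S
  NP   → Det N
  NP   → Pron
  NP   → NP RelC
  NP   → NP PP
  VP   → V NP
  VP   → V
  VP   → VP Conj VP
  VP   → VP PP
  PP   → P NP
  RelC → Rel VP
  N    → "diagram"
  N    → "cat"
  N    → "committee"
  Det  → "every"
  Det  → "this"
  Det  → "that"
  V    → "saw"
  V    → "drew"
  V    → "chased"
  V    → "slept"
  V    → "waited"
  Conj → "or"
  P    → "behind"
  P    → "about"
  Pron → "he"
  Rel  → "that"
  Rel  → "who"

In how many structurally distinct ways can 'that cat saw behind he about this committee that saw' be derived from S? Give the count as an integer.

3

Two of the 3 distinct bracketings:
[S [NP [Det that] [N cat]] [VP [VP [V saw]] [PP [P behind] [NP [NP [NP [Pron he]] [PP [P about] [NP [Det this] [N committee]]]] [RelC [Rel that] [VP [V saw]]]]]]]
[S [NP [Det that] [N cat]] [VP [VP [V saw]] [PP [P behind] [NP [NP [Pron he]] [PP [P about] [NP [NP [Det this] [N committee]] [RelC [Rel that] [VP [V saw]]]]]]]]]
The trees differ in how a recursive rule is bracketed over the same span.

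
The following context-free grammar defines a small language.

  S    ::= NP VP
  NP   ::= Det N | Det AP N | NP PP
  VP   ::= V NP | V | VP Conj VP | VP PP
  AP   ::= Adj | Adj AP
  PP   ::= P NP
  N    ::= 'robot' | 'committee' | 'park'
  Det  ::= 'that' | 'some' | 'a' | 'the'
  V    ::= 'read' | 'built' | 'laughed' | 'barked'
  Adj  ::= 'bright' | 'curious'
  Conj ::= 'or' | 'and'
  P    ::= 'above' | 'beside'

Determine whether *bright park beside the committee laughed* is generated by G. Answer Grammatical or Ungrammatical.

For S → NP VP, no prefix of the string parses as an NP.

Ungrammatical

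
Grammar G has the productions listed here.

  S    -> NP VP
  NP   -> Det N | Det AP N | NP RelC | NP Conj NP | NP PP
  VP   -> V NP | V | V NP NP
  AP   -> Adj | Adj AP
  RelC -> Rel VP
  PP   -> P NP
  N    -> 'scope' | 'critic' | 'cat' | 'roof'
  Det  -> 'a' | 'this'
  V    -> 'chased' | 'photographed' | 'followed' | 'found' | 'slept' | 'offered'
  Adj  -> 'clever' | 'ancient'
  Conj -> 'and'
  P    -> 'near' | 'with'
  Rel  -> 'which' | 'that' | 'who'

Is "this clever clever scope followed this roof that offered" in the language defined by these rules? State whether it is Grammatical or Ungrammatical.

Grammatical

S
  NP
    Det: this
    AP
      Adj: clever
      AP
        Adj: clever
    N: scope
  VP
    V: followed
    NP
      NP
        Det: this
        N: roof
      RelC
        Rel: that
        VP
          V: offered
Each bracket corresponds to one application of a listed rule, so the string is derivable from S.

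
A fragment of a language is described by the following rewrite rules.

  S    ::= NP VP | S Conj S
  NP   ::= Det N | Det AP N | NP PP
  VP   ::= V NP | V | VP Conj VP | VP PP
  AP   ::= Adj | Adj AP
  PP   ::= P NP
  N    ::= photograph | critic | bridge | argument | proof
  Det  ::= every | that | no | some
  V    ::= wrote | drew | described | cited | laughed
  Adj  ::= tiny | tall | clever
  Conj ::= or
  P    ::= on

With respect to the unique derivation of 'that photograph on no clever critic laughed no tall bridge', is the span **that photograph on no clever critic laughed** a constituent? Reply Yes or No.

No

[S [NP [NP [Det that] [N photograph]] [PP [P on] [NP [Det no] [AP [Adj clever]] [N critic]]]] [VP [V laughed] [NP [Det no] [AP [Adj tall]] [N bridge]]]]
The smallest constituent containing 'that photograph on no clever critic laughed' is the S spanning 'that photograph on no clever critic laughed no tall bridge'; no single node in the tree dominates exactly the given words.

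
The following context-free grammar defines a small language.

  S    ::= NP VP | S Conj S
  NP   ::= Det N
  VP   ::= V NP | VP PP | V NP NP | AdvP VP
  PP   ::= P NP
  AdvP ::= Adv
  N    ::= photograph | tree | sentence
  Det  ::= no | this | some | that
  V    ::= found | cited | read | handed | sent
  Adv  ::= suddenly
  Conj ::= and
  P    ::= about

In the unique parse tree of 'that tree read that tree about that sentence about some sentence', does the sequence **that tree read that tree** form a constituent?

[S [NP [Det that] [N tree]] [VP [VP [VP [V read] [NP [Det that] [N tree]]] [PP [P about] [NP [Det that] [N sentence]]]] [PP [P about] [NP [Det some] [N sentence]]]]]
The smallest constituent containing 'that tree read that tree' is the S spanning 'that tree read that tree about that sentence about some sentence'; no single node in the tree dominates exactly the given words.

No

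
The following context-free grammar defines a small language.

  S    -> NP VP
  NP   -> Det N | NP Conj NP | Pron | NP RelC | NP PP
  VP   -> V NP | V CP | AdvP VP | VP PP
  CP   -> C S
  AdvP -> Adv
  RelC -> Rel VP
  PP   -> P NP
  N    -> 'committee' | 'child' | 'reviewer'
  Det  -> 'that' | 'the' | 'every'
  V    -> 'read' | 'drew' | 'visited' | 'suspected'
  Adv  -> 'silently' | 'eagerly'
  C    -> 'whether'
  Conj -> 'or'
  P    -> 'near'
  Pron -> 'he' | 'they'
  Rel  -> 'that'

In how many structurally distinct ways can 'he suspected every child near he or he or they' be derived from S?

Two of the 7 distinct bracketings:
[S [NP [Pron he]] [VP [V suspected] [NP [NP [NP [Det every] [N child]] [PP [P near] [NP [Pron he]]]] [Conj or] [NP [NP [Pron he]] [Conj or] [NP [Pron they]]]]]]
[S [NP [Pron he]] [VP [V suspected] [NP [NP [NP [NP [Det every] [N child]] [PP [P near] [NP [Pron he]]]] [Conj or] [NP [Pron he]]] [Conj or] [NP [Pron they]]]]]
The trees differ in how a recursive rule is bracketed over the same span.

7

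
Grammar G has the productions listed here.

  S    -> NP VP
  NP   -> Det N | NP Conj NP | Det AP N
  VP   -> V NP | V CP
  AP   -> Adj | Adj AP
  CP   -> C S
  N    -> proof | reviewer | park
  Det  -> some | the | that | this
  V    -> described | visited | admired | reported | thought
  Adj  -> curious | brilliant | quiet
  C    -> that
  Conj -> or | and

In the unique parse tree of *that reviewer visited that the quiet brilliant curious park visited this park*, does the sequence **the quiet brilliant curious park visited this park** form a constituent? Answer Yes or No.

[S [NP [Det that] [N reviewer]] [VP [V visited] [CP [C that] [S [NP [Det the] [AP [Adj quiet] [AP [Adj brilliant] [AP [Adj curious]]]] [N park]] [VP [V visited] [NP [Det this] [N park]]]]]]]
The words 'the quiet brilliant curious park visited this park' are exhaustively dominated by a single S node (built by S → NP VP), so they form a constituent.

Yes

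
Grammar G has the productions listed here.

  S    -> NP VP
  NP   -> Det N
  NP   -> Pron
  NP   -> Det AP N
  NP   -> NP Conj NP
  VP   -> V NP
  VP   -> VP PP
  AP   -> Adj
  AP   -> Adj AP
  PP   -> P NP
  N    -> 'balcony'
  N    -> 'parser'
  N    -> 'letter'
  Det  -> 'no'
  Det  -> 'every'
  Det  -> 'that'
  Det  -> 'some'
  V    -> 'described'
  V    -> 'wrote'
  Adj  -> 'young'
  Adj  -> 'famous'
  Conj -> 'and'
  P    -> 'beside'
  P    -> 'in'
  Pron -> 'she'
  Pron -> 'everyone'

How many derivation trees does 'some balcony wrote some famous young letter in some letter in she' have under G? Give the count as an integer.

1

[S [NP [Det some] [N balcony]] [VP [VP [VP [V wrote] [NP [Det some] [AP [Adj famous] [AP [Adj young]]] [N letter]]] [PP [P in] [NP [Det some] [N letter]]]] [PP [P in] [NP [Pron she]]]]]
No rule offers an alternative attachment or grouping for any span, so this is the only derivation.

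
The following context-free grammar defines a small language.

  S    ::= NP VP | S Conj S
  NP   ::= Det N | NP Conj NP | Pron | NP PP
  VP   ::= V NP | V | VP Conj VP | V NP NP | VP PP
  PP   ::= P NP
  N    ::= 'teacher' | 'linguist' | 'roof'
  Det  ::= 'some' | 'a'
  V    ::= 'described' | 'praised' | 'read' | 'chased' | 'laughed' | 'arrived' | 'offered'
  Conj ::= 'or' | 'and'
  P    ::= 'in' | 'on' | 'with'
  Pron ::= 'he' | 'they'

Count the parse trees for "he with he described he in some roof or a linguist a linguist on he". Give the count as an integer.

Two of the 4 distinct bracketings:
[S [NP [NP [Pron he]] [PP [P with] [NP [Pron he]]]] [VP [V described] [NP [NP [NP [Pron he]] [PP [P in] [NP [Det some] [N roof]]]] [Conj or] [NP [Det a] [N linguist]]] [NP [NP [Det a] [N linguist]] [PP [P on] [NP [Pron he]]]]]]
[S [NP [NP [Pron he]] [PP [P with] [NP [Pron he]]]] [VP [V described] [NP [NP [Pron he]] [PP [P in] [NP [NP [Det some] [N roof]] [Conj or] [NP [Det a] [N linguist]]]]] [NP [NP [Det a] [N linguist]] [PP [P on] [NP [Pron he]]]]]]
The trees differ in how a recursive rule is bracketed over the same span.

4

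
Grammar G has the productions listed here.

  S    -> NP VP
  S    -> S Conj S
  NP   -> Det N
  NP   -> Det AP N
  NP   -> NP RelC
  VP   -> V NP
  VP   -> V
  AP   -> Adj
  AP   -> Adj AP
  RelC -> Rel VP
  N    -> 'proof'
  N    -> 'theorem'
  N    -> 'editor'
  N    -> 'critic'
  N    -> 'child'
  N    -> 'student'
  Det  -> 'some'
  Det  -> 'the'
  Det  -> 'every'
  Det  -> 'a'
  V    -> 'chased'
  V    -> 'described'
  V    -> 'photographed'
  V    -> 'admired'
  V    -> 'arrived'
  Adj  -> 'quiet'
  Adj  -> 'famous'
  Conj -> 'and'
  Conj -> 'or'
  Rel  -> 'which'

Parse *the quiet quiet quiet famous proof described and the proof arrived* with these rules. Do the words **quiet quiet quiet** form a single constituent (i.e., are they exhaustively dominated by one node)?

No

[S [S [NP [Det the] [AP [Adj quiet] [AP [Adj quiet] [AP [Adj quiet] [AP [Adj famous]]]]] [N proof]] [VP [V described]]] [Conj and] [S [NP [Det the] [N proof]] [VP [V arrived]]]]
The smallest constituent containing 'quiet quiet quiet' is the AP spanning 'quiet quiet quiet famous'; no single node in the tree dominates exactly the given words.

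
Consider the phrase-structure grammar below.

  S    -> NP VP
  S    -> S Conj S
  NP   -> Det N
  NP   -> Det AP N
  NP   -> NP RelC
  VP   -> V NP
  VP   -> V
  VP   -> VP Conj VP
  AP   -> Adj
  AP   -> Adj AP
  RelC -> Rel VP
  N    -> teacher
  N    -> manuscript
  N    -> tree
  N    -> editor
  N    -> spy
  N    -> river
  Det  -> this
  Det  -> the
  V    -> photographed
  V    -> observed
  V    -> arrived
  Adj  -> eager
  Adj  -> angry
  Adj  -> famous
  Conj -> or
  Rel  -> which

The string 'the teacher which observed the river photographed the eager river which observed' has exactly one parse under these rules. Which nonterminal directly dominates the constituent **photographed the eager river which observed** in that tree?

S

S
  NP
    NP
      Det: the
      N: teacher
    RelC
      Rel: which
      VP
        V: observed
        NP
          Det: the
          N: river
  VP
    V: photographed
    NP
      NP
        Det: the
        AP
          Adj: eager
        N: river
      RelC
        Rel: which
        VP
          V: observed
The span 'photographed the eager river which observed' is the VP node built by VP → V NP.
Its mother is the S built by S → NP VP.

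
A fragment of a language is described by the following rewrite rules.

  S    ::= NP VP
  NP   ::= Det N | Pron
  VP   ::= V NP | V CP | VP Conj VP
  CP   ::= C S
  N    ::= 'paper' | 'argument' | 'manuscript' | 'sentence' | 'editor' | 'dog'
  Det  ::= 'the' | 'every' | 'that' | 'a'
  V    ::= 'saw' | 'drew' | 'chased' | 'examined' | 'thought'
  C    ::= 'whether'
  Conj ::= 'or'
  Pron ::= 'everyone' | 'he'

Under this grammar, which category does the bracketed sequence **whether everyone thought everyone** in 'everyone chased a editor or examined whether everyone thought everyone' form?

S
  NP
    Pron: everyone
  VP
    VP
      V: chased
      NP
        Det: a
        N: editor
    Conj: or
    VP
      V: examined
      CP
        C: whether
        S
          NP
            Pron: everyone
          VP
            V: thought
            NP
              Pron: everyone
The span 'whether everyone thought everyone' is the CP node built by CP → C S.

CP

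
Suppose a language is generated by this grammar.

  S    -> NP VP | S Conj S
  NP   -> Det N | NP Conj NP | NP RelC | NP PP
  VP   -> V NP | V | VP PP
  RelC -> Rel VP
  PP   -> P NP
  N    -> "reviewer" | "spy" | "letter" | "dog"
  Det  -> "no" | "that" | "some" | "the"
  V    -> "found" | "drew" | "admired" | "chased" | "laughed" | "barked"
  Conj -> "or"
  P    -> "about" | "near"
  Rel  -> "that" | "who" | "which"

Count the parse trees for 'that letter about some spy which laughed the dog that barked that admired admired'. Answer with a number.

9

Two of the 9 distinct bracketings:
[S [NP [NP [NP [Det that] [N letter]] [PP [P about] [NP [Det some] [N spy]]]] [RelC [Rel which] [VP [V laughed] [NP [NP [NP [Det the] [N dog]] [RelC [Rel that] [VP [V barked]]]] [RelC [Rel that] [VP [V admired]]]]]]] [VP [V admired]]]
[S [NP [NP [NP [NP [Det that] [N letter]] [PP [P about] [NP [Det some] [N spy]]]] [RelC [Rel which] [VP [V laughed] [NP [NP [Det the] [N dog]] [RelC [Rel that] [VP [V barked]]]]]]] [RelC [Rel that] [VP [V admired]]]] [VP [V admired]]]
The trees differ in how a recursive rule is bracketed over the same span.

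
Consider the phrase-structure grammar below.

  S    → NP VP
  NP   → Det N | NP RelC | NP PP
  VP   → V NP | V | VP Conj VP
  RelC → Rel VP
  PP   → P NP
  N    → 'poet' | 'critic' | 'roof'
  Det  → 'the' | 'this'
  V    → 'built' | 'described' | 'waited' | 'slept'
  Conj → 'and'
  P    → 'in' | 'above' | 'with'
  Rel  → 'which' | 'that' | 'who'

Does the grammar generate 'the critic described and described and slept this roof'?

[S [NP [Det the] [N critic]] [VP [VP [V described]] [Conj and] [VP [VP [V described]] [Conj and] [VP [V slept] [NP [Det this] [N roof]]]]]]
Every word is introduced by a lexical rule and the phrasal rules combine the resulting categories into a single S.

Grammatical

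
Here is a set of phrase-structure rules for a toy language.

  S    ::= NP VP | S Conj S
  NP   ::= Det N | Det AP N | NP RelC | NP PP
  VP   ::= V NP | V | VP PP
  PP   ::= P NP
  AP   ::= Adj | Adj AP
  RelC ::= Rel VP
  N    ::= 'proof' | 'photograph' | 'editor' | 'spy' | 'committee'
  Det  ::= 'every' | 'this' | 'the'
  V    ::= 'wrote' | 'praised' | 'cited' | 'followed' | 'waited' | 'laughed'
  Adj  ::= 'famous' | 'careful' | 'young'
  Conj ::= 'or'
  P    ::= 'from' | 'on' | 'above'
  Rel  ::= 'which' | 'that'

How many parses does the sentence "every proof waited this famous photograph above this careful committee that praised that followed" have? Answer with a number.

4

Two of the 4 distinct bracketings:
[S [NP [Det every] [N proof]] [VP [V waited] [NP [NP [NP [NP [Det this] [AP [Adj famous]] [N photograph]] [PP [P above] [NP [Det this] [AP [Adj careful]] [N committee]]]] [RelC [Rel that] [VP [V praised]]]] [RelC [Rel that] [VP [V followed]]]]]]
[S [NP [Det every] [N proof]] [VP [V waited] [NP [NP [NP [Det this] [AP [Adj famous]] [N photograph]] [PP [P above] [NP [NP [Det this] [AP [Adj careful]] [N committee]] [RelC [Rel that] [VP [V praised]]]]]] [RelC [Rel that] [VP [V followed]]]]]]
The trees differ in how a recursive rule is bracketed over the same span.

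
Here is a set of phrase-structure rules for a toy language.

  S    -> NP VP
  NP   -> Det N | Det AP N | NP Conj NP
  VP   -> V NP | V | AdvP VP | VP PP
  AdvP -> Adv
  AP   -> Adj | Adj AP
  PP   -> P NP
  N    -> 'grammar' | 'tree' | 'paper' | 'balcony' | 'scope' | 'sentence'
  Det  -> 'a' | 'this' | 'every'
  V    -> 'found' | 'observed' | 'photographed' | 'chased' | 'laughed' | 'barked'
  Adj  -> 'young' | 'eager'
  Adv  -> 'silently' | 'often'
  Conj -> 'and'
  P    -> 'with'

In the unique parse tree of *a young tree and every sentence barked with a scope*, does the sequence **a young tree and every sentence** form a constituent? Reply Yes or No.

[S [NP [NP [Det a] [AP [Adj young]] [N tree]] [Conj and] [NP [Det every] [N sentence]]] [VP [VP [V barked]] [PP [P with] [NP [Det a] [N scope]]]]]
The words 'a young tree and every sentence' are exhaustively dominated by a single NP node (built by NP → NP Conj NP), so they form a constituent.

Yes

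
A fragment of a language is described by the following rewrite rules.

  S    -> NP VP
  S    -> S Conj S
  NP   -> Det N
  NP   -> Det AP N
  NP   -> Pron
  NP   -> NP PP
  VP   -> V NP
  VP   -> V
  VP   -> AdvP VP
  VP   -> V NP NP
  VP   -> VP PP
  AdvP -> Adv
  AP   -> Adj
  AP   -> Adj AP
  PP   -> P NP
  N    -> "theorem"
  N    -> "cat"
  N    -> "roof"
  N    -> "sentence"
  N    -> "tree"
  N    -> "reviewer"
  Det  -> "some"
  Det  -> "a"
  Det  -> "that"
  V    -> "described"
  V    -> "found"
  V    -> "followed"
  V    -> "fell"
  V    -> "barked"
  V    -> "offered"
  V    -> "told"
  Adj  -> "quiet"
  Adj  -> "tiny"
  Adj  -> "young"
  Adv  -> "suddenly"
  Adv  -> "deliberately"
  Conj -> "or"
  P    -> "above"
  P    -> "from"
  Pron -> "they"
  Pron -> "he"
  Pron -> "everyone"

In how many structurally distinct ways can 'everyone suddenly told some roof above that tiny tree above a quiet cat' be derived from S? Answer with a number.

9

Two of the 9 distinct bracketings:
[S [NP [Pron everyone]] [VP [AdvP [Adv suddenly]] [VP [V told] [NP [NP [Det some] [N roof]] [PP [P above] [NP [NP [Det that] [AP [Adj tiny]] [N tree]] [PP [P above] [NP [Det a] [AP [Adj quiet]] [N cat]]]]]]]]]
[S [NP [Pron everyone]] [VP [AdvP [Adv suddenly]] [VP [V told] [NP [NP [NP [Det some] [N roof]] [PP [P above] [NP [Det that] [AP [Adj tiny]] [N tree]]]] [PP [P above] [NP [Det a] [AP [Adj quiet]] [N cat]]]]]]]
The trees differ in how a recursive rule is bracketed over the same span.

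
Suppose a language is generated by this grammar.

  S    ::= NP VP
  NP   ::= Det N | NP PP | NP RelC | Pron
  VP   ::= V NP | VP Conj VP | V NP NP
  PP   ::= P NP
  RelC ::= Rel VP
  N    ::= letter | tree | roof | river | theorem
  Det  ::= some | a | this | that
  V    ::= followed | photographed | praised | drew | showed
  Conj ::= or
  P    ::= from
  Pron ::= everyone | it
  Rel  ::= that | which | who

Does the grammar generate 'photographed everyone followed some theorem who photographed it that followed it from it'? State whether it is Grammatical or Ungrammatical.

For S → NP VP, no prefix of the string parses as an NP.

Ungrammatical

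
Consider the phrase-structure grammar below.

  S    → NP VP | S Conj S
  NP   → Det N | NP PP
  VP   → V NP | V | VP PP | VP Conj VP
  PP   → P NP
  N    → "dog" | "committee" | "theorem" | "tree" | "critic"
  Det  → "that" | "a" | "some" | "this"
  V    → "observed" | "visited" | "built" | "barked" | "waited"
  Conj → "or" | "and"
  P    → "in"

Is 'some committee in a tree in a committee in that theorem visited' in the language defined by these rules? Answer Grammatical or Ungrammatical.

Grammatical

S
  NP
    NP
      Det: some
      N: committee
    PP
      P: in
      NP
        NP
          Det: a
          N: tree
        PP
          P: in
          NP
            NP
              Det: a
              N: committee
            PP
              P: in
              NP
                Det: that
                N: theorem
  VP
    V: visited
Each bracket corresponds to one application of a listed rule, so the string is derivable from S.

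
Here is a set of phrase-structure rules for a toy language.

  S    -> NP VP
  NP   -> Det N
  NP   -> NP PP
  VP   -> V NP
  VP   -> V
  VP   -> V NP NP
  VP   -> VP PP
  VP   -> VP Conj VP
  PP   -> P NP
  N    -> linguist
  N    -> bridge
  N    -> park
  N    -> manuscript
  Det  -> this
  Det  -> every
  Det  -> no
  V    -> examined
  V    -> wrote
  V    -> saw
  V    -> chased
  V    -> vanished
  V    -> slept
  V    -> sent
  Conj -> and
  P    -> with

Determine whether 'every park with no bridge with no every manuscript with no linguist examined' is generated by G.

A Det word can never sit immediately before a Det word in any string this grammar generates, so the substring 'no every' rules out a derivation.

Ungrammatical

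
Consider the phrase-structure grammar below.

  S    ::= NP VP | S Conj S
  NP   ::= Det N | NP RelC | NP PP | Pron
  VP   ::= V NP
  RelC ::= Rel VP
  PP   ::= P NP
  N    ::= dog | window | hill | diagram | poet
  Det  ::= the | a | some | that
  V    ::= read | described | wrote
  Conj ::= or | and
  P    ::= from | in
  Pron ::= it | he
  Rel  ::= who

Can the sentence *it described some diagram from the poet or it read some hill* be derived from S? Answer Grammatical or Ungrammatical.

Grammatical

[S [S [NP [Pron it]] [VP [V described] [NP [NP [Det some] [N diagram]] [PP [P from] [NP [Det the] [N poet]]]]]] [Conj or] [S [NP [Pron it]] [VP [V read] [NP [Det some] [N hill]]]]]
Every word is introduced by a lexical rule and the phrasal rules combine the resulting categories into a single S.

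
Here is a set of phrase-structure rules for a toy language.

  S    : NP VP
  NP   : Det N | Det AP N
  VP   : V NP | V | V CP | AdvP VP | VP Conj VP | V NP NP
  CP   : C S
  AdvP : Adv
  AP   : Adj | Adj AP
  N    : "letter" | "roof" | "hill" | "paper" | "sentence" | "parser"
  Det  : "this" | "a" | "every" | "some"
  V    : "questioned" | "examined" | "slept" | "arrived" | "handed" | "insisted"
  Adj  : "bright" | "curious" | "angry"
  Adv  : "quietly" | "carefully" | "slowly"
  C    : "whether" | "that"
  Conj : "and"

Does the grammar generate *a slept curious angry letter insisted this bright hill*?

A Det word can never sit immediately before a V word in any string this grammar generates, so the substring 'a slept' rules out a derivation.

Ungrammatical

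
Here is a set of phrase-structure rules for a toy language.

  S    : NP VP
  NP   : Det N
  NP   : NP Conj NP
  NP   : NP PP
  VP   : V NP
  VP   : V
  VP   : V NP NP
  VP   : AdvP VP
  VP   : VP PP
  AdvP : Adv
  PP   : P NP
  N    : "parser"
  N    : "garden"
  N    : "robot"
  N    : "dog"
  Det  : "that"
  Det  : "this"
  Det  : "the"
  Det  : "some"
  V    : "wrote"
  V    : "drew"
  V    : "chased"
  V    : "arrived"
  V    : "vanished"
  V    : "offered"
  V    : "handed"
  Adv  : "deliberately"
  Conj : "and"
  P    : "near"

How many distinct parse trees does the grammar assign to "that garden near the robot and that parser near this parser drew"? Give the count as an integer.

5

Two of the 5 distinct bracketings:
[S [NP [NP [NP [Det that] [N garden]] [PP [P near] [NP [Det the] [N robot]]]] [Conj and] [NP [NP [Det that] [N parser]] [PP [P near] [NP [Det this] [N parser]]]]] [VP [V drew]]]
[S [NP [NP [Det that] [N garden]] [PP [P near] [NP [NP [Det the] [N robot]] [Conj and] [NP [NP [Det that] [N parser]] [PP [P near] [NP [Det this] [N parser]]]]]]] [VP [V drew]]]
The trees differ in how a recursive rule is bracketed over the same span.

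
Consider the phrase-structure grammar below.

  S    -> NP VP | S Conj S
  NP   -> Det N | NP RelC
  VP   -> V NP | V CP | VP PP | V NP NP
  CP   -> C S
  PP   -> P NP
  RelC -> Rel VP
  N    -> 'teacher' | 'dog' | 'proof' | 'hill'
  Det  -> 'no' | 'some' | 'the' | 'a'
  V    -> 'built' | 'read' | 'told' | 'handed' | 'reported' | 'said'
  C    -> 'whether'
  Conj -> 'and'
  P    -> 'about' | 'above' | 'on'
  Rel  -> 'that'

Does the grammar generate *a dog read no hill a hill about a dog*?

[S [NP [Det a] [N dog]] [VP [VP [V read] [NP [Det no] [N hill]] [NP [Det a] [N hill]]] [PP [P about] [NP [Det a] [N dog]]]]]
Each bracket corresponds to one application of a listed rule, so the string is derivable from S.

Grammatical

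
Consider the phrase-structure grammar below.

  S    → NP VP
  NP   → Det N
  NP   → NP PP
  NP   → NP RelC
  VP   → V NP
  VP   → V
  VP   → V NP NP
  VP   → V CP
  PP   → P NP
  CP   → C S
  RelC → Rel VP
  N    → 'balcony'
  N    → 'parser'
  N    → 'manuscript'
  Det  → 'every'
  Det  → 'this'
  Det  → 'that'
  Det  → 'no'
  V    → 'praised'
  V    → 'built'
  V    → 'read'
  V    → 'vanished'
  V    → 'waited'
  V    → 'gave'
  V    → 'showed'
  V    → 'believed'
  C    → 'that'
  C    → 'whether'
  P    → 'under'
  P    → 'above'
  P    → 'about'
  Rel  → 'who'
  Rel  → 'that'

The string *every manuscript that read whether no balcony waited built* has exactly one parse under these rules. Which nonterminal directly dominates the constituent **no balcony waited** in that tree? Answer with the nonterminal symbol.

[S [NP [NP [Det every] [N manuscript]] [RelC [Rel that] [VP [V read] [CP [C whether] [S [NP [Det no] [N balcony]] [VP [V waited]]]]]]] [VP [V built]]]
The span 'no balcony waited' is the S node built by S → NP VP.
Its mother is the CP built by CP → C S.

CP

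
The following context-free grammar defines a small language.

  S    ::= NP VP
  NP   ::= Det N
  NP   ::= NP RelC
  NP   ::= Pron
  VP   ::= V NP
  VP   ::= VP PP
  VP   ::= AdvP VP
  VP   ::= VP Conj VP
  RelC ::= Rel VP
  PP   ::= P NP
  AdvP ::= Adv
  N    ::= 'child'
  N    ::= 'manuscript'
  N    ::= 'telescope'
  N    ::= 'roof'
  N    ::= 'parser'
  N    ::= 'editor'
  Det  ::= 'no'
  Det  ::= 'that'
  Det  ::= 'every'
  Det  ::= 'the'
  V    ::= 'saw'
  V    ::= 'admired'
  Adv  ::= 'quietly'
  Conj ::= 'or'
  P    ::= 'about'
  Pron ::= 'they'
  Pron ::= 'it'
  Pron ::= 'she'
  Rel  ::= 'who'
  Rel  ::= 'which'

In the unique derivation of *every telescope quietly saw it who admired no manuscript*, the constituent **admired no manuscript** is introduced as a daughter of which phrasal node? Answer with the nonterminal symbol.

S
  NP
    Det: every
    N: telescope
  VP
    AdvP
      Adv: quietly
    VP
      V: saw
      NP
        NP
          Pron: it
        RelC
          Rel: who
          VP
            V: admired
            NP
              Det: no
              N: manuscript
The span 'admired no manuscript' is the VP node built by VP → V NP.
Its mother is the RelC built by RelC → Rel VP.

RelC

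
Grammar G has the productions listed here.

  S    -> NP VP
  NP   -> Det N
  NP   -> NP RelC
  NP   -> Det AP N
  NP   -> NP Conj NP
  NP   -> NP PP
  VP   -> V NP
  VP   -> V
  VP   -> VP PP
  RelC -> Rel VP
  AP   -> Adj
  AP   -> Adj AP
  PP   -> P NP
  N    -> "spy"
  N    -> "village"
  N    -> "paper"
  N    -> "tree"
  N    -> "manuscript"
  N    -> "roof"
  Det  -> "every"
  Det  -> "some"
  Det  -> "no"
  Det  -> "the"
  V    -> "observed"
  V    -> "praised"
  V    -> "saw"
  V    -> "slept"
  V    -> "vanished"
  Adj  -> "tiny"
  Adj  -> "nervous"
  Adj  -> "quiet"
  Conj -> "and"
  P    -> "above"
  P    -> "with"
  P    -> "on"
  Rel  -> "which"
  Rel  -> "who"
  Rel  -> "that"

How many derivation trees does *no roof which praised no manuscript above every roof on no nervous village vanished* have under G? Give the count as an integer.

Two of the 9 distinct bracketings:
[S [NP [NP [Det no] [N roof]] [RelC [Rel which] [VP [V praised] [NP [NP [Det no] [N manuscript]] [PP [P above] [NP [NP [Det every] [N roof]] [PP [P on] [NP [Det no] [AP [Adj nervous]] [N village]]]]]]]]] [VP [V vanished]]]
[S [NP [NP [Det no] [N roof]] [RelC [Rel which] [VP [V praised] [NP [NP [NP [Det no] [N manuscript]] [PP [P above] [NP [Det every] [N roof]]]] [PP [P on] [NP [Det no] [AP [Adj nervous]] [N village]]]]]]] [VP [V vanished]]]
The trees differ in how a recursive rule is bracketed over the same span.

9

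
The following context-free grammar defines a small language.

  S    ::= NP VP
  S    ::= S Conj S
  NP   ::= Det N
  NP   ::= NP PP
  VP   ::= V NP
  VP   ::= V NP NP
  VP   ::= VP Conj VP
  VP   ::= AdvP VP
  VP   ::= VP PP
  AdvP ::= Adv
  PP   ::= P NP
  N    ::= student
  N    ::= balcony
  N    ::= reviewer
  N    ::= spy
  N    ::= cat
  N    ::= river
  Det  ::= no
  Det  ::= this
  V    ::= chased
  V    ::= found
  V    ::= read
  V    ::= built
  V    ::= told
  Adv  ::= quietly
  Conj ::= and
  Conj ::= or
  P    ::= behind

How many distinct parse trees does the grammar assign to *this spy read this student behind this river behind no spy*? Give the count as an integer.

5

Two of the 5 distinct bracketings:
[S [NP [Det this] [N spy]] [VP [V read] [NP [NP [Det this] [N student]] [PP [P behind] [NP [NP [Det this] [N river]] [PP [P behind] [NP [Det no] [N spy]]]]]]]]
[S [NP [Det this] [N spy]] [VP [V read] [NP [NP [NP [Det this] [N student]] [PP [P behind] [NP [Det this] [N river]]]] [PP [P behind] [NP [Det no] [N spy]]]]]]
The trees differ in how a recursive rule is bracketed over the same span.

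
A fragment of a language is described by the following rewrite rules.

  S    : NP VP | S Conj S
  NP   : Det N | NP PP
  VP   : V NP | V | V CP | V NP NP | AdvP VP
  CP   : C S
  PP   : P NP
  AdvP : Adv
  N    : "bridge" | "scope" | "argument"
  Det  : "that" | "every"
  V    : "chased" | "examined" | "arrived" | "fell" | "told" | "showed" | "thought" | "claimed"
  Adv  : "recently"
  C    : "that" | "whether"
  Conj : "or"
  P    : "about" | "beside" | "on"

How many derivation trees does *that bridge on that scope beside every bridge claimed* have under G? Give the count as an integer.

2

The two bracketings:
[S [NP [NP [Det that] [N bridge]] [PP [P on] [NP [NP [Det that] [N scope]] [PP [P beside] [NP [Det every] [N bridge]]]]]] [VP [V claimed]]]
[S [NP [NP [NP [Det that] [N bridge]] [PP [P on] [NP [Det that] [N scope]]]] [PP [P beside] [NP [Det every] [N bridge]]]] [VP [V claimed]]]
The trees differ in how a recursive rule is bracketed over the same span.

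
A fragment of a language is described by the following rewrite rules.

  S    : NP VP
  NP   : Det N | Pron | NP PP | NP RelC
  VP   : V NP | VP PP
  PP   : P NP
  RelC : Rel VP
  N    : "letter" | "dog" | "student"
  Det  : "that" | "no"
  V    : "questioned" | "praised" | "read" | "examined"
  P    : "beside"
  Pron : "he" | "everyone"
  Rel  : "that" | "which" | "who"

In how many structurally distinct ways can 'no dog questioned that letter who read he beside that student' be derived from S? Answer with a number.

Two of the 4 distinct bracketings:
[S [NP [Det no] [N dog]] [VP [V questioned] [NP [NP [NP [Det that] [N letter]] [RelC [Rel who] [VP [V read] [NP [Pron he]]]]] [PP [P beside] [NP [Det that] [N student]]]]]]
[S [NP [Det no] [N dog]] [VP [V questioned] [NP [NP [Det that] [N letter]] [RelC [Rel who] [VP [V read] [NP [NP [Pron he]] [PP [P beside] [NP [Det that] [N student]]]]]]]]]
The trees differ in how a recursive rule is bracketed over the same span.

4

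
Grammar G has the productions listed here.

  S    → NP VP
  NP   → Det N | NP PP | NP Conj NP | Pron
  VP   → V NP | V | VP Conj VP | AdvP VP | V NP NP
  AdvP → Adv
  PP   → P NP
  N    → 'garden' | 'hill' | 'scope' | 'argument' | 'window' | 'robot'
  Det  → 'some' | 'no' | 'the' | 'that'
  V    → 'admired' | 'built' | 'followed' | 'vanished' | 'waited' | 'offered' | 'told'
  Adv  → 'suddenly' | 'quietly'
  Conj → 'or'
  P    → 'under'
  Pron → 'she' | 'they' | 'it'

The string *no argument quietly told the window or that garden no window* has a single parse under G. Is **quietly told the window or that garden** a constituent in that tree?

No

[S [NP [Det no] [N argument]] [VP [AdvP [Adv quietly]] [VP [V told] [NP [NP [Det the] [N window]] [Conj or] [NP [Det that] [N garden]]] [NP [Det no] [N window]]]]]
The smallest constituent containing 'quietly told the window or that garden' is the VP spanning 'quietly told the window or that garden no window'; no single node in the tree dominates exactly the given words.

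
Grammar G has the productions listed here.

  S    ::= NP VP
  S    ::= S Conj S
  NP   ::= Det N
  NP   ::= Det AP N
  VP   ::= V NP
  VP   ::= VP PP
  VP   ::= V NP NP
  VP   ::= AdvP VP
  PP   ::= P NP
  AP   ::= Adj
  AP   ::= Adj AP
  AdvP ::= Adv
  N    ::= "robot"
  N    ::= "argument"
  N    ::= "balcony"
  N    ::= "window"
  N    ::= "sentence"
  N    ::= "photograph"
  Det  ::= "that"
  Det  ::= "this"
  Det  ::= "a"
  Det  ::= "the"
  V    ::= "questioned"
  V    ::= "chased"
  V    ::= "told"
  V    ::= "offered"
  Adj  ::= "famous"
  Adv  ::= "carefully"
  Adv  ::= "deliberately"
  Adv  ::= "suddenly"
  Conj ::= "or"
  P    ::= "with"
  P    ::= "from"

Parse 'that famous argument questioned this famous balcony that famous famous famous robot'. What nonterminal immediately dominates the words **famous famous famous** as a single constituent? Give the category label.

[S [NP [Det that] [AP [Adj famous]] [N argument]] [VP [V questioned] [NP [Det this] [AP [Adj famous]] [N balcony]] [NP [Det that] [AP [Adj famous] [AP [Adj famous] [AP [Adj famous]]]] [N robot]]]]
The span 'famous famous famous' is the AP node built by AP → Adj AP.

AP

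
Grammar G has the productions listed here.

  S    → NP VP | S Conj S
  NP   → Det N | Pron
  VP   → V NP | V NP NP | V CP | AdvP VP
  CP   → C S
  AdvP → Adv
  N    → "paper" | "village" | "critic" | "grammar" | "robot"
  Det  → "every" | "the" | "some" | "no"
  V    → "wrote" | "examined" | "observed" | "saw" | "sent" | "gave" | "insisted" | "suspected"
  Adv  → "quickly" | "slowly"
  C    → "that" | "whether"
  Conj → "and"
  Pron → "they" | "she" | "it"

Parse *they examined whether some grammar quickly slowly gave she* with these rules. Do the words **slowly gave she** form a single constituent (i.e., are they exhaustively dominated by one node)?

Yes

[S [NP [Pron they]] [VP [V examined] [CP [C whether] [S [NP [Det some] [N grammar]] [VP [AdvP [Adv quickly]] [VP [AdvP [Adv slowly]] [VP [V gave] [NP [Pron she]]]]]]]]]
The words 'slowly gave she' are exhaustively dominated by a single VP node (built by VP → AdvP VP), so they form a constituent.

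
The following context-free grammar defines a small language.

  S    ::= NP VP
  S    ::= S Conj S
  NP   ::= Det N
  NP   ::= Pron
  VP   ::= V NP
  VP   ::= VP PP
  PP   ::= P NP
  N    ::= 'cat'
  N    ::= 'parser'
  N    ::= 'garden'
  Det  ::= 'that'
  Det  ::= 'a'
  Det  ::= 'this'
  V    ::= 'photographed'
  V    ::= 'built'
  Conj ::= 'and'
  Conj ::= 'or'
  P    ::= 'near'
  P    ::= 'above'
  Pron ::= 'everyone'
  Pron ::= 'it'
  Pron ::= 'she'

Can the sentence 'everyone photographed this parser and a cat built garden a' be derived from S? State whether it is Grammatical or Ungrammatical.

A V word can never sit immediately before an N word in any string this grammar generates, so the substring 'built garden' rules out a derivation.

Ungrammatical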